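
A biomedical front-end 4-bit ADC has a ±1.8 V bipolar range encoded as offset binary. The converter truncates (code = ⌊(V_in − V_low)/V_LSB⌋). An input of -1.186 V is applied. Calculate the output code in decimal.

code 2

With 16 levels over 3.6 V, one step is 225.000 mV.
(V_in − V_low)/LSB = (-1.186 − (−1.8)) / 0.225 = 2.729.
⌊·⌋(2.729) = 2.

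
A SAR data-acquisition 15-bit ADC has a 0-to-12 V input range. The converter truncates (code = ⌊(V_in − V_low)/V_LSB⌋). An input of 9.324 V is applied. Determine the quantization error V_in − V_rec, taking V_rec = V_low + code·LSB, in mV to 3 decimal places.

0.270 mV

Step size: 12 V ÷ 2^15 = 366.21 µV.
(9.324 − 0)/0.000366211 = 25460.7360; ⌊·⌋ gives code 25460.
Code 25460 maps back to 0 + 25460×0.000366211 V = 9.3237305 V.
Error = 9.324 − 9.3237305 = 0.000269531 V = 0.270 mV.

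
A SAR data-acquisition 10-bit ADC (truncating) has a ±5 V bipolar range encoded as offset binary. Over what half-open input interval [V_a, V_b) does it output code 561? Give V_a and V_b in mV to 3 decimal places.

LSB = 10/2^10 = 9.766 mV.
V_a = V_low + 561·LSB = 0.478516 V; V_b = V_low + 562·LSB = 0.488281 V.

[478.516 mV, 488.281 mV)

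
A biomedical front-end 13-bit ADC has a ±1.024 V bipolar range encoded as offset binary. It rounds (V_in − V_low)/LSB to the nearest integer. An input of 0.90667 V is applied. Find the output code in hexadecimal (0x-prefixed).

With 8192 levels over 2.048 V, one step is 250.00 µV.
(0.90667 − (−1.024)) / 0.00025 = 7722.680 LSBs.
Round → code 7723.
In hexadecimal (0x-prefixed): 0x1E2B.

code 0x1E2B (decimal 7723)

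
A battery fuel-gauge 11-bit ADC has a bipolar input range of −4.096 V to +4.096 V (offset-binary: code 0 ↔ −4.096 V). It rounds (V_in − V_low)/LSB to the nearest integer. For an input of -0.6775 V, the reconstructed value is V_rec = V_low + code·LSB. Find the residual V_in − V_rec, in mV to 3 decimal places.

-1.500 mV

LSB = 8.192/2^11 = 4.000 mV.
(-0.6775 − (−4.096))/0.004 = 854.6250; round gives code 855.
V_rec = (−4.096) + 855·0.004 = -0.676 V.
Difference: -0.0015 V → -1.500 mV.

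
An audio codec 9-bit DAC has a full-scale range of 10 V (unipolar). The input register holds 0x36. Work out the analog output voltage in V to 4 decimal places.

1.0547 V

LSB = 10 V / 2^9 = 19.531 mV.
Code 0x36 = 54 decimal.
V_out = 0 + 54 × 0.0195312 V = 1.05469 V.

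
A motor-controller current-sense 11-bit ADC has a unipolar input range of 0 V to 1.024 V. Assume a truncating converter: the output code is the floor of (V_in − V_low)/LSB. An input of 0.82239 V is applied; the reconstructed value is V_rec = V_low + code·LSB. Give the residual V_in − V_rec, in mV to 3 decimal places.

One LSB is 1.024 V / 2048 = 0.500 mV.
(0.82239 − 0)/0.0005 = 1644.7800; ⌊·⌋ gives code 1644.
Reconstructed: 0.822 V.
Difference: 0.00039 V → 0.390 mV.

0.390 mV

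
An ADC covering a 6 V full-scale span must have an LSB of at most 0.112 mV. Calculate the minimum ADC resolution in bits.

Number of steps required ≥ 6 V / 0.112 mV = 53571.43.
Need 2^N ≥ 53571.43; 2^15 = 32768, 2^16 = 65536.
Minimum N = 16.

16 bits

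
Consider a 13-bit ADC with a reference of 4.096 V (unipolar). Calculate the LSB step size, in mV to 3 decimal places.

0.500 mV

Full-scale span = 4.096 V.
LSB = 4.096 / 2^13 = 4.096 / 8192 = 0.0005 V = 0.500 mV.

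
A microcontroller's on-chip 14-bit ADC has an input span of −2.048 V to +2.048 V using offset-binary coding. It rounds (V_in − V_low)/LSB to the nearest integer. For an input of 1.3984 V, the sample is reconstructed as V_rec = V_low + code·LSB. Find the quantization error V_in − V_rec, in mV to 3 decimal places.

One LSB is 4.096 V / 16384 = 250.00 µV.
(V_in − V_low)/LSB = (1.3984 − (−2.048))/0.00025 = 13785.6000 → code 13786 (round).
Code 13786 maps back to (−2.048) + 13786×0.00025 V = 1.3985 V.
Difference: -0.0001 V → -0.100 mV.

-0.100 mV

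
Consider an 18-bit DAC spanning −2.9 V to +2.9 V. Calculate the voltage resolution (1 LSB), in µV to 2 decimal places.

22.13 µV

Full-scale span = 5.8 V.
LSB = 5.8 / 2^18 = 5.8 / 262144 = 2.21252e-05 V = 22.13 µV.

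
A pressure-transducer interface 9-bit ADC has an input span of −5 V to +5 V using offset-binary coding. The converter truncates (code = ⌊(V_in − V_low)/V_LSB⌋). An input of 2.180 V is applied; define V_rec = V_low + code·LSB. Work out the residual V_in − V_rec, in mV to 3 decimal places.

Step size: 10 V ÷ 2^9 = 19.531 mV.
Scaled input = 367.6160 LSBs, so code = 367.
Reconstructed: 2.1679688 V.
V_in − V_rec = 0.0120313 V = 12.031 mV.

12.031 mV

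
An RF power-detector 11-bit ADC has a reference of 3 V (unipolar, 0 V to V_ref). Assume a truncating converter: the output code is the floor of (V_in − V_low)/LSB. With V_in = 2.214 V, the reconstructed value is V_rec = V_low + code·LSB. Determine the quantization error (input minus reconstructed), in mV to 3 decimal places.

One LSB is 3 V / 2048 = 1.465 mV.
Scaled input = 1511.4240 LSBs, so code = 1511.
V_rec = 0 + 1511·0.00146484 = 2.2133789 V.
Difference: 0.000621094 V → 0.621 mV.

0.621 mV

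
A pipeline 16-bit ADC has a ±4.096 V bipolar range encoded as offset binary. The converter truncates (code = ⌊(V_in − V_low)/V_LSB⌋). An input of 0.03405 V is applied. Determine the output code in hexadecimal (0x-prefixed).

code 0x8110 (decimal 33040)

Full-scale span = 8.192 V; LSB = 8.192/2^16 = 125.00 µV.
(V_in − V_low)/LSB = (0.03405 − (−4.096)) / 0.000125 = 33040.400.
So the output code is 33040.
In hexadecimal (0x-prefixed): 0x8110.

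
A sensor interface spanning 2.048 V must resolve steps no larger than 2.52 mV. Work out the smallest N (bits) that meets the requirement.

Number of steps required ≥ 2.048 V / 2.52 mV = 812.70.
Need 2^N ≥ 812.70; 2^9 = 512, 2^10 = 1024.
Minimum N = 10.

10 bits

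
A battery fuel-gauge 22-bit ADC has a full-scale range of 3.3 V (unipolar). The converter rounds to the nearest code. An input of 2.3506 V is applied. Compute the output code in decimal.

code 2987615

With 4194304 levels over 3.3 V, one step is 0.79 µV.
(2.3506 − 0) / 7.86781e-07 = 2987615.449 LSBs.
So the output code is 2987615.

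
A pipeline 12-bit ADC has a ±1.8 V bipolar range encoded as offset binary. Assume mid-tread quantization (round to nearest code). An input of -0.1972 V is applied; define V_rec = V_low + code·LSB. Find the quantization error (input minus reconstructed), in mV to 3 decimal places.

Step size: 3.6 V ÷ 2^12 = 0.879 mV.
(V_in − V_low)/LSB = (-0.1972 − (−1.8))/0.000878906 = 1823.6302 → code 1824 (round).
V_rec = (−1.8) + 1824·0.000878906 = -0.196875 V.
Error = -0.1972 − (−0.196875) = -0.000325 V = -0.325 mV.

-0.325 mV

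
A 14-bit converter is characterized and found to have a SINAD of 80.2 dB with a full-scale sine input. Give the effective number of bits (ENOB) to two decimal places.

13.03 bits

ENOB = (SINAD − 1.76) / 6.02 = (80.2 − 1.76)/6.02 = 13.030.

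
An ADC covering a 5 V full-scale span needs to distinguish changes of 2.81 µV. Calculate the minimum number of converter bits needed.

Number of steps required ≥ 5 V / 2.81 µV = 1779359.43.
Need 2^N ≥ 1779359.43; 2^20 = 1048576, 2^21 = 2097152.
Minimum N = 21.

21 bits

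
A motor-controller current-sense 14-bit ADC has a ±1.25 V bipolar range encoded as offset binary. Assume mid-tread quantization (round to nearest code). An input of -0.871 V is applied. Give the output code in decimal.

code 2484

Full-scale span = 2.5 V; LSB = 2.5/2^14 = 152.59 µV.
Input sits at 2483.814 steps above V_low.
round(2483.814) = 2484.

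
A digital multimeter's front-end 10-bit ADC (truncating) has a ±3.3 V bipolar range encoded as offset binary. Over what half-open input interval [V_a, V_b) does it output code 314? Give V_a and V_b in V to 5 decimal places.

LSB = 6.6/2^10 = 6.445 mV.
V_a = V_low + 314·LSB = -1.27617 V; V_b = V_low + 315·LSB = -1.26973 V.

[-1.27617 V, -1.26973 V)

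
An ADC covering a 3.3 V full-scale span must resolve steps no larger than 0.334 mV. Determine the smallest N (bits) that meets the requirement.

Number of steps required ≥ 3.3 V / 0.334 mV = 9880.24.
Need 2^N ≥ 9880.24; 2^13 = 8192, 2^14 = 16384.
Minimum N = 14.

14 bits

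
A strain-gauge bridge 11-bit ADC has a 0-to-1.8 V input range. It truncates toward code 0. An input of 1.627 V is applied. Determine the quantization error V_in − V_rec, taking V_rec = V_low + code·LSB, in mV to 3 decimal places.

Step size: 1.8 V ÷ 2^11 = 0.879 mV.
(V_in − V_low)/LSB = (1.627 − 0)/0.000878906 = 1851.1644 → code 1851 (floor).
Code 1851 maps back to 0 + 1851×0.000878906 V = 1.6268555 V.
V_in − V_rec = 0.000144531 V = 0.145 mV.

0.145 mV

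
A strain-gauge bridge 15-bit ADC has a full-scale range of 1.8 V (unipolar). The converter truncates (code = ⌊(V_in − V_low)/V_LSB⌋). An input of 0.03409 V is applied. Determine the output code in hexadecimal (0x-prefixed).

code 0x26C (decimal 620)

LSB = 1.8 V / 32768 = 54.93 µV.
(0.03409 − 0) / 5.49316e-05 = 620.590 LSBs.
So the output code is 620.
In hexadecimal (0x-prefixed): 0x26C.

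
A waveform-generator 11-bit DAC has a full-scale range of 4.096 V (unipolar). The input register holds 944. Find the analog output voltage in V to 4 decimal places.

1.8880 V

LSB = 4.096 V / 2^11 = 2.000 mV.
V_out = 0 + 944 × 0.002 V = 1.888 V.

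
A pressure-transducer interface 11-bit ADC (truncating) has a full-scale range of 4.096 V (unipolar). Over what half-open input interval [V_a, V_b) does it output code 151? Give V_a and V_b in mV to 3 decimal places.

[302.000 mV, 304.000 mV)

LSB = 4.096/2^11 = 2.000 mV.
V_a = V_low + 151·LSB = 0.302 V; V_b = V_low + 152·LSB = 0.304 V.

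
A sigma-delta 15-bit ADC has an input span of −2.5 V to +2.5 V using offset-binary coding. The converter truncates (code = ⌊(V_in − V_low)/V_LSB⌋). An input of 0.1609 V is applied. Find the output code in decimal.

code 17438

LSB = 5 V / 32768 = 152.59 µV.
(0.1609 − (−2.5)) / 0.000152588 = 17438.474 LSBs.
⌊·⌋(17438.474) = 17438.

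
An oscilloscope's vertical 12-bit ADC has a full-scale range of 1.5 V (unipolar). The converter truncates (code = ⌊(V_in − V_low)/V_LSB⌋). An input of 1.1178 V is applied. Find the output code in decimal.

code 3052

With 4096 levels over 1.5 V, one step is 366.21 µV.
(V_in − V_low)/LSB = (1.1178 − 0) / 0.000366211 = 3052.339.
Floor → code 3052.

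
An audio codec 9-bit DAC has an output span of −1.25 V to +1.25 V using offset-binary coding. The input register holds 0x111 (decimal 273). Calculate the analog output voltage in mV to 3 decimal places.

LSB = 2.5 V / 2^9 = 4.883 mV.
Code 0x111 = 273 decimal.
V_out = (−1.25) + 273 × 0.00488281 V = 0.0830078 V.
= 83.008 mV.

83.008 mV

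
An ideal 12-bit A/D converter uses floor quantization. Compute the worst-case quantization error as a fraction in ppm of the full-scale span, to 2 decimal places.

Truncating → worst-case error = 1 LSB = V_FS/2^12, so 1e+06/4096 = 244.141 ppm of full scale.

244.14 ppm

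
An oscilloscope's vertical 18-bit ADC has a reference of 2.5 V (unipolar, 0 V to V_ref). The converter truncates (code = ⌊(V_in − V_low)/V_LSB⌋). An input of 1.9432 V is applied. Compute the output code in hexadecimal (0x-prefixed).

code 0x31BEF (decimal 203759)

With 262144 levels over 2.5 V, one step is 9.54 µV.
(1.9432 − 0) / 9.53674e-06 = 203759.288 LSBs.
⌊·⌋(203759.288) = 203759.
In hexadecimal (0x-prefixed): 0x31BEF.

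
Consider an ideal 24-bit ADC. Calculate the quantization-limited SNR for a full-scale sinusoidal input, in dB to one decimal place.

SNR ≈ 6.02·N + 1.76 dB = 6.02·24 + 1.76 = 146.24 dB.

146.2 dB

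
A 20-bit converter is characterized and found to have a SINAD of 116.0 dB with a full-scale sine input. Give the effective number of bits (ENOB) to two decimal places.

ENOB = (SINAD − 1.76) / 6.02 = (116.0 − 1.76)/6.02 = 18.977.

18.98 bits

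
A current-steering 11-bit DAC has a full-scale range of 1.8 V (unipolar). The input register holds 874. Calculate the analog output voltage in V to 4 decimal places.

LSB = 1.8 V / 2^11 = 0.879 mV.
V_out = 0 + 874 × 0.000878906 V = 0.768164 V.

0.7682 V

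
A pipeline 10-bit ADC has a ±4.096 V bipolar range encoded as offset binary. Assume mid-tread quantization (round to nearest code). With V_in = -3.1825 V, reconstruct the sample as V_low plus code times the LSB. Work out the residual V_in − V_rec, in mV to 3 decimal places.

One LSB is 8.192 V / 1024 = 8.000 mV.
(V_in − V_low)/LSB = (-3.1825 − (−4.096))/0.008 = 114.1875 → code 114 (round).
V_rec = (−4.096) + 114·0.008 = -3.184 V.
Difference: 0.0015 V → 1.500 mV.

1.500 mV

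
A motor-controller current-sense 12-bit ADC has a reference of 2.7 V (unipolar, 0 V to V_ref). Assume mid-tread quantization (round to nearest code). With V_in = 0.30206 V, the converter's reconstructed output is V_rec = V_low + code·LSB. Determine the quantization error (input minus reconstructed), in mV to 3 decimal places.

0.156 mV

LSB = 2.7/2^12 = 0.659 mV.
Scaled input = 458.2362 LSBs, so code = 458.
V_rec = 0 + 458·0.00065918 = 0.3019043 V.
Difference: 0.000155703 V → 0.156 mV.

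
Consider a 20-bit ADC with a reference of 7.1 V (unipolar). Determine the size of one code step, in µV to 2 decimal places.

Full-scale span = 7.1 V.
LSB = 7.1 / 2^20 = 7.1 / 1048576 = 6.77109e-06 V = 6.77 µV.

6.77 µV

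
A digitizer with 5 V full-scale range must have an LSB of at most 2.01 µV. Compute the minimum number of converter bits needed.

22 bits

Number of steps required ≥ 5 V / 2.01 µV = 2487562.19.
Need 2^N ≥ 2487562.19; 2^21 = 2097152, 2^22 = 4194304.
Minimum N = 22.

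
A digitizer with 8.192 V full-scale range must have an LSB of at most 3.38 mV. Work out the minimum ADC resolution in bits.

Number of steps required ≥ 8.192 V / 3.38 mV = 2423.67.
Need 2^N ≥ 2423.67; 2^11 = 2048, 2^12 = 4096.
Minimum N = 12.

12 bits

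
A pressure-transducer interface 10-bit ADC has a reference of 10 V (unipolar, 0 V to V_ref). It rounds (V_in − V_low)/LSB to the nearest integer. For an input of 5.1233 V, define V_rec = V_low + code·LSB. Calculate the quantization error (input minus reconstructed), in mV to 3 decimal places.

-3.653 mV

Step size: 10 V ÷ 2^10 = 9.766 mV.
(5.1233 − 0)/0.00976562 = 524.6259; round gives code 525.
V_rec = 0 + 525·0.00976562 = 5.1269531 V.
Error = 5.1233 − 5.1269531 = -0.00365313 V = -3.653 mV.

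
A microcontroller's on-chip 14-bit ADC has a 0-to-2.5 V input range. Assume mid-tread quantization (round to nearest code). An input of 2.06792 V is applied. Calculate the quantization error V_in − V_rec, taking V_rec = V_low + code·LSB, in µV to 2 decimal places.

48.91 µV

LSB = 2.5/2^14 = 152.59 µV.
(V_in − V_low)/LSB = (2.06792 − 0)/0.000152588 = 13552.3205 → code 13552 (round).
Reconstructed: 2.0678711 V.
Error = 2.06792 − 2.0678711 = 4.89062e-05 V = 48.91 µV.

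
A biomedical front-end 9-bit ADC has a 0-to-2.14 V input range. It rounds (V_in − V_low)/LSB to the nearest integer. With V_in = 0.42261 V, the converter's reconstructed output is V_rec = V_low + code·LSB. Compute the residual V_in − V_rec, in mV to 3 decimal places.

One LSB is 2.14 V / 512 = 4.180 mV.
(V_in − V_low)/LSB = (0.42261 − 0)/0.00417969 = 101.1104 → code 101 (round).
V_rec = 0 + 101·0.00417969 = 0.42214844 V.
V_in − V_rec = 0.000461563 V = 0.462 mV.

0.462 mV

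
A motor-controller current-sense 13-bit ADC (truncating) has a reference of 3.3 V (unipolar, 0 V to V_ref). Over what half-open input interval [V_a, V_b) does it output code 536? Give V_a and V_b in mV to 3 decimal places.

[215.918 mV, 216.321 mV)

LSB = 3.3/2^13 = 402.83 µV.
V_a = V_low + 536·LSB = 0.215918 V; V_b = V_low + 537·LSB = 0.216321 V.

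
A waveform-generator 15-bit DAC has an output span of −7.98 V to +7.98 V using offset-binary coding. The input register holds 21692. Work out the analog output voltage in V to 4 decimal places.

LSB = 15.96 V / 2^15 = 487.06 µV.
V_out = (−7.98) + 21692 × 0.000487061 V = 2.58532 V.

2.5853 V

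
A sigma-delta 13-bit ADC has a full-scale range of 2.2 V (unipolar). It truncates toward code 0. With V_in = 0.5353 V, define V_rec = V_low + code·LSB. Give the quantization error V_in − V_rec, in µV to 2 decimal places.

LSB = 2.2/2^13 = 268.55 µV.
(V_in − V_low)/LSB = (0.5353 − 0)/0.000268555 = 1993.2625 → code 1993 (floor).
Reconstructed: 0.53522949 V.
Difference: 7.05078e-05 V → 70.51 µV.

70.51 µV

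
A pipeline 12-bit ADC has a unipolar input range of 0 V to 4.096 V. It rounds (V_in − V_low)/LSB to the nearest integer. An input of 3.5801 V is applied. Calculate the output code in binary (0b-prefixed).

code 0b110111111100 (decimal 3580)

With 4096 levels over 4.096 V, one step is 1.000 mV.
(3.5801 − 0) / 0.001 = 3580.100 LSBs.
Round → code 3580.
In binary (0b-prefixed): 0b110111111100.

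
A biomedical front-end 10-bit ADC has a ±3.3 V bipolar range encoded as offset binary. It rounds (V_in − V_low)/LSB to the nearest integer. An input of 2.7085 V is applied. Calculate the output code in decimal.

code 932

Full-scale span = 6.6 V; LSB = 6.6/2^10 = 6.445 mV.
Input sits at 932.228 steps above V_low.
So the output code is 932.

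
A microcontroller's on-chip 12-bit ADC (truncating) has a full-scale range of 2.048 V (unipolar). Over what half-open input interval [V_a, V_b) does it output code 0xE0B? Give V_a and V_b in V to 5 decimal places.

[1.79750 V, 1.79800 V)

LSB = 2.048/2^12 = 0.500 mV.
Code 0xE0B = 3595 decimal.
V_a = V_low + 3595·LSB = 1.7975 V; V_b = V_low + 3596·LSB = 1.798 V.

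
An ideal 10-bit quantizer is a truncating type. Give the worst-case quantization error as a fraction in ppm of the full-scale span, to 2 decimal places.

976.56 ppm

Truncating → worst-case error = 1 LSB = V_FS/2^10, so 1e+06/1024 = 976.562 ppm of full scale.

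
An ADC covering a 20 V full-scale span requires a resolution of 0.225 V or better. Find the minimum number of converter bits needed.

7 bits

Number of steps required ≥ 20 V / 0.225 V = 88.89.
Need 2^N ≥ 88.89; 2^6 = 64, 2^7 = 128.
Minimum N = 7.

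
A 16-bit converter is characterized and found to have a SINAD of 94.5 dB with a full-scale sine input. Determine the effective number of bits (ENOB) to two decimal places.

15.41 bits

ENOB = (SINAD − 1.76) / 6.02 = (94.5 − 1.76)/6.02 = 15.405.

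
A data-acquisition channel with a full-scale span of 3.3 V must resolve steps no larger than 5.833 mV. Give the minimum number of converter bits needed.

10 bits

Number of steps required ≥ 3.3 V / 5.833 mV = 565.75.
Need 2^N ≥ 565.75; 2^9 = 512, 2^10 = 1024.
Minimum N = 10.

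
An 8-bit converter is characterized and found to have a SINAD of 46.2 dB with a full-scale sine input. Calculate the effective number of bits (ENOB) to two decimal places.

ENOB = (SINAD − 1.76) / 6.02 = (46.2 − 1.76)/6.02 = 7.382.

7.38 bits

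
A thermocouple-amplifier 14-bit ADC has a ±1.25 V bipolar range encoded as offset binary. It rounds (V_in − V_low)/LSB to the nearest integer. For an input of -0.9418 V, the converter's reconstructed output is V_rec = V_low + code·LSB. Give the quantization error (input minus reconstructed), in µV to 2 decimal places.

One LSB is 2.5 V / 16384 = 152.59 µV.
Scaled input = 2019.8195 LSBs, so code = 2020.
Reconstructed: -0.94177246 V.
Difference: -2.75391e-05 V → -27.54 µV.

-27.54 µV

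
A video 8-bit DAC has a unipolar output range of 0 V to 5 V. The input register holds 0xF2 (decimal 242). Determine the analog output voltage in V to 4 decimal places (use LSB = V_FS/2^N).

4.7266 V

LSB = 5 V / 2^8 = 19.531 mV.
Code 0xF2 = 242 decimal.
V_out = 0 + 242 × 0.0195312 V = 4.72656 V.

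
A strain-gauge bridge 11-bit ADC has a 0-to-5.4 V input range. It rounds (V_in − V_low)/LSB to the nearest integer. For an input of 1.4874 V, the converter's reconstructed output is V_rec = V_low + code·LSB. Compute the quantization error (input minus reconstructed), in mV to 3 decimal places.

LSB = 5.4/2^11 = 2.637 mV.
(V_in − V_low)/LSB = (1.4874 − 0)/0.00263672 = 564.1102 → code 564 (round).
Reconstructed: 1.4871094 V.
V_in − V_rec = 0.000290625 V = 0.291 mV.

0.291 mV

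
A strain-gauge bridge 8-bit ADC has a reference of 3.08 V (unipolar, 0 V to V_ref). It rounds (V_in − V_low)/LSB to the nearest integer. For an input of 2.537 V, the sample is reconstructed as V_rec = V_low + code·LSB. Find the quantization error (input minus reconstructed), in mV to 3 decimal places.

Step size: 3.08 V ÷ 2^8 = 12.031 mV.
(2.537 − 0)/0.0120313 = 210.8675; round gives code 211.
Reconstructed: 2.5385937 V.
Error = 2.537 − 2.5385937 = -0.00159375 V = -1.594 mV.

-1.594 mV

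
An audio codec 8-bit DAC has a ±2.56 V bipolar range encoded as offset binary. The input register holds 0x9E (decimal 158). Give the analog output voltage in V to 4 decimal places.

0.6000 V

LSB = 5.12 V / 2^8 = 20.000 mV.
Code 0x9E = 158 decimal.
V_out = (−2.56) + 158 × 0.02 V = 0.6 V.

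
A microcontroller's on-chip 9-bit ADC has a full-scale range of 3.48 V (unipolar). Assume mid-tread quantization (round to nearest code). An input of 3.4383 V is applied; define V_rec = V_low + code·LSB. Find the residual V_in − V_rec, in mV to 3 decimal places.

-0.919 mV

One LSB is 3.48 V / 512 = 6.797 mV.
(V_in − V_low)/LSB = (3.4383 − 0)/0.00679687 = 505.8648 → code 506 (round).
V_rec = 0 + 506·0.00679687 = 3.4392188 V.
Error = 3.4383 − 3.4392188 = -0.00091875 V = -0.919 mV.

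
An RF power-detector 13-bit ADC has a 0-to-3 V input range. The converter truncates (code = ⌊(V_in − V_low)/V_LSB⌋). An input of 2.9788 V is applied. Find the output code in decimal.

code 8134

With 8192 levels over 3 V, one step is 366.21 µV.
(2.9788 − 0) / 0.000366211 = 8134.110 LSBs.
Floor → code 8134.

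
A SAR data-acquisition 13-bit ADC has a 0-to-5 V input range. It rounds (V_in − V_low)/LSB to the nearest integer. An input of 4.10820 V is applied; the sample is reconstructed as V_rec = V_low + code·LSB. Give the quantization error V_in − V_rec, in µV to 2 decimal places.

-76.37 µV

One LSB is 5 V / 8192 = 0.610 mV.
(V_in − V_low)/LSB = (4.10820 − 0)/0.000610352 = 6730.8749 → code 6731 (round).
Code 6731 maps back to 0 + 6731×0.000610352 V = 4.1082764 V.
Error = 4.10820 − 4.1082764 = -7.63672e-05 V = -76.37 µV.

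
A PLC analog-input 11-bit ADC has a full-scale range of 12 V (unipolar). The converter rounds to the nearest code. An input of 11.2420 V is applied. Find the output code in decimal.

With 2048 levels over 12 V, one step is 5.859 mV.
(V_in − V_low)/LSB = (11.2420 − 0) / 0.00585938 = 1918.635.
Round → code 1919.

code 1919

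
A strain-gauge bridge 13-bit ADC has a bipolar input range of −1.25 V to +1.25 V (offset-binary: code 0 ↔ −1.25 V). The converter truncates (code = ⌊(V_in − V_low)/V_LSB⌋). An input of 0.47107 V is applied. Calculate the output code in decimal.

With 8192 levels over 2.5 V, one step is 305.18 µV.
Input sits at 5639.602 steps above V_low.
So the output code is 5639.

code 5639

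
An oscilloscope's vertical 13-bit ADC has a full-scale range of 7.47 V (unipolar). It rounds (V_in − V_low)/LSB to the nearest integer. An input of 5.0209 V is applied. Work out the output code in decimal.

With 8192 levels over 7.47 V, one step is 0.912 mV.
(V_in − V_low)/LSB = (5.0209 − 0) / 0.000911865 = 5506.186.
round(5506.186) = 5506.

code 5506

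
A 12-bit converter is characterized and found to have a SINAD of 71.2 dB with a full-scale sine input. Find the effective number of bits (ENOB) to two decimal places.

ENOB = (SINAD − 1.76) / 6.02 = (71.2 − 1.76)/6.02 = 11.535.

11.53 bits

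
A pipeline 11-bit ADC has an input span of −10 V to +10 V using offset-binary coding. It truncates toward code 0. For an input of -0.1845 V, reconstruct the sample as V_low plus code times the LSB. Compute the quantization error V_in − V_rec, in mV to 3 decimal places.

1.047 mV

LSB = 20/2^11 = 9.766 mV.
(-0.1845 − (−10))/0.00976562 = 1005.1072; ⌊·⌋ gives code 1005.
V_rec = (−10) + 1005·0.00976562 = -0.18554688 V.
V_in − V_rec = 0.00104688 V = 1.047 mV.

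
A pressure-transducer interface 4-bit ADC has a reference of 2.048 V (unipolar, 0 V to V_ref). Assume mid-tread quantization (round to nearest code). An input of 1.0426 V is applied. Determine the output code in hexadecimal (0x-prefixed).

Full-scale span = 2.048 V; LSB = 2.048/2^4 = 128.000 mV.
(1.0426 − 0) / 0.128 = 8.145 LSBs.
Round → code 8.
In hexadecimal (0x-prefixed): 0x8.

code 0x8 (decimal 8)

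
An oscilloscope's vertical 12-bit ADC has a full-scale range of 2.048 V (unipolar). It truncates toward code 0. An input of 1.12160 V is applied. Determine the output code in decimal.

With 4096 levels over 2.048 V, one step is 0.500 mV.
Input sits at 2243.200 steps above V_low.
⌊·⌋(2243.200) = 2243.

code 2243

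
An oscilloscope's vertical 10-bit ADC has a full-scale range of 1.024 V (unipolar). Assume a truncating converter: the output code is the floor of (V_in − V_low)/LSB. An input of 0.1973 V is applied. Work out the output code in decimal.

code 197

With 1024 levels over 1.024 V, one step is 1.000 mV.
Input sits at 197.300 steps above V_low.
⌊·⌋(197.300) = 197.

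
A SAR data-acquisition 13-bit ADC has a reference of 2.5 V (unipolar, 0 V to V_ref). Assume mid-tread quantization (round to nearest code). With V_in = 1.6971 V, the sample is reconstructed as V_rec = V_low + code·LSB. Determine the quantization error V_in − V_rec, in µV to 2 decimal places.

LSB = 2.5/2^13 = 305.18 µV.
(1.6971 − 0)/0.000305176 = 5561.0573; round gives code 5561.
V_rec = 0 + 5561·0.000305176 = 1.6970825 V.
Difference: 1.74805e-05 V → 17.48 µV.

17.48 µV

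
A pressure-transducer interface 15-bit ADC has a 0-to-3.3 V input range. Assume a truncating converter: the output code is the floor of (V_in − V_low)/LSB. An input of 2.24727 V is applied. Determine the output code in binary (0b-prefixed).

code 0b101011100101010 (decimal 22314)

With 32768 levels over 3.3 V, one step is 100.71 µV.
(2.24727 − 0) / 0.000100708 = 22314.710 LSBs.
⌊·⌋(22314.710) = 22314.
In binary (0b-prefixed): 0b101011100101010.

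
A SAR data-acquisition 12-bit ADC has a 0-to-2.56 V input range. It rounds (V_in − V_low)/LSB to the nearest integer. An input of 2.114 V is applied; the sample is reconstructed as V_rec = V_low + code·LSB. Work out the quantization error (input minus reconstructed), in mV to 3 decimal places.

LSB = 2.56/2^12 = 0.625 mV.
(V_in − V_low)/LSB = (2.114 − 0)/0.000625 = 3382.4000 → code 3382 (round).
V_rec = 0 + 3382·0.000625 = 2.11375 V.
Difference: 0.00025 V → 0.250 mV.

0.250 mV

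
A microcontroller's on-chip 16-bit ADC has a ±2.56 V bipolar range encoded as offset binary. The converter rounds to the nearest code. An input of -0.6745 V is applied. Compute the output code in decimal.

Full-scale span = 5.12 V; LSB = 5.12/2^16 = 78.12 µV.
Input sits at 24134.400 steps above V_low.
So the output code is 24134.

code 24134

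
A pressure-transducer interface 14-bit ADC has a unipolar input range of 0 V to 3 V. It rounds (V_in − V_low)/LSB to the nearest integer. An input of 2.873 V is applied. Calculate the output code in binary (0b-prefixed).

With 16384 levels over 3 V, one step is 183.11 µV.
Input sits at 15690.411 steps above V_low.
So the output code is 15690.
In binary (0b-prefixed): 0b11110101001010.

code 0b11110101001010 (decimal 15690)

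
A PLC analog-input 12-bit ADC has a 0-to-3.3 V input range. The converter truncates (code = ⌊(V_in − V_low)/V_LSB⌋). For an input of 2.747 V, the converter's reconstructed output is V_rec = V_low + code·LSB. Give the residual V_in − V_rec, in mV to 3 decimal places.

0.491 mV

One LSB is 3.3 V / 4096 = 0.806 mV.
Scaled input = 3409.6097 LSBs, so code = 3409.
Reconstructed: 2.7465088 V.
Difference: 0.000491211 V → 0.491 mV.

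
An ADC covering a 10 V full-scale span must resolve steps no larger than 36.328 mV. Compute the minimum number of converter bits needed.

9 bits

Number of steps required ≥ 10 V / 36.328 mV = 275.27.
Need 2^N ≥ 275.27; 2^8 = 256, 2^9 = 512.
Minimum N = 9.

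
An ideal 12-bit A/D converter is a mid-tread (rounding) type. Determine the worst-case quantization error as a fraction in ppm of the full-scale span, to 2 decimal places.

Rounding → worst-case error = ½ LSB = V_FS/2^13, so 1e+06/8192 = 122.07 ppm of full scale.

122.07 ppm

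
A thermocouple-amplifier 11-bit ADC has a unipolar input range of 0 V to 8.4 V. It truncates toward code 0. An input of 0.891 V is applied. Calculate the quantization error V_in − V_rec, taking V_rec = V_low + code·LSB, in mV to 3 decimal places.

Step size: 8.4 V ÷ 2^11 = 4.102 mV.
(0.891 − 0)/0.00410156 = 217.2343; ⌊·⌋ gives code 217.
Reconstructed: 0.89003906 V.
Difference: 0.000960937 V → 0.961 mV.

0.961 mV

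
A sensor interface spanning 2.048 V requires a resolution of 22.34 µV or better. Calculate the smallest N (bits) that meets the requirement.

17 bits

Number of steps required ≥ 2.048 V / 22.34 µV = 91674.13.
Need 2^N ≥ 91674.13; 2^16 = 65536, 2^17 = 131072.
Minimum N = 17.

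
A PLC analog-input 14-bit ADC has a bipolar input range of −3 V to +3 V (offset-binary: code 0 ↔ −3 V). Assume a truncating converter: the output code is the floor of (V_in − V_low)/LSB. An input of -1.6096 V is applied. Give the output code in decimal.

code 3796

With 16384 levels over 6 V, one step is 366.21 µV.
(V_in − V_low)/LSB = (-1.6096 − (−3)) / 0.000366211 = 3796.719.
So the output code is 3796.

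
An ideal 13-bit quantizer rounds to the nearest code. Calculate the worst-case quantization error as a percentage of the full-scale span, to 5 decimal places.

Rounding → worst-case error = ½ LSB = V_FS/2^14, so 100/16384 = 0.00610352 % of full scale.

0.00610 %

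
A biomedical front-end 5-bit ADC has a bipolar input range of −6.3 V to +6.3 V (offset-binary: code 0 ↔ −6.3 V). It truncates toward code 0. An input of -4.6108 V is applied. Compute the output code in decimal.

code 4

With 32 levels over 12.6 V, one step is 393.750 mV.
Input sits at 4.290 steps above V_low.
So the output code is 4.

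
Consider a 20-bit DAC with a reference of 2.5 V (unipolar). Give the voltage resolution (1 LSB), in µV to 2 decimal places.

2.38 µV

Full-scale span = 2.5 V.
LSB = 2.5 / 2^20 = 2.5 / 1048576 = 2.38419e-06 V = 2.38 µV.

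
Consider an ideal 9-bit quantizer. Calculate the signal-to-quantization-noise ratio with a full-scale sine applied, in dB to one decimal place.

SNR ≈ 6.02·N + 1.76 dB = 6.02·9 + 1.76 = 55.94 dB.

55.9 dB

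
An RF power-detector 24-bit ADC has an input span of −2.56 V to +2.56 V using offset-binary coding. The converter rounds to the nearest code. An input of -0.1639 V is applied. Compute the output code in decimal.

code 7851540

LSB = 5.12 V / 16777216 = 0.31 µV.
(V_in − V_low)/LSB = (-0.1639 − (−2.56)) / 3.05176e-07 = 7851540.480.
So the output code is 7851540.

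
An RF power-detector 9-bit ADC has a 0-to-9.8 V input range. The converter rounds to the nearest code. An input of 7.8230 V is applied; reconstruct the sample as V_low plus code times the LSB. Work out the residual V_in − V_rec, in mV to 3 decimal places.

-5.516 mV

Step size: 9.8 V ÷ 2^9 = 19.141 mV.
(7.8230 − 0)/0.0191406 = 408.7118; round gives code 409.
V_rec = 0 + 409·0.0191406 = 7.8285156 V.
V_in − V_rec = -0.00551562 V = -5.516 mV.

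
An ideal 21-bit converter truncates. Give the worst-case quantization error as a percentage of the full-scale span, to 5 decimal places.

0.00005 %

Truncating → worst-case error = 1 LSB = V_FS/2^21, so 100/2097152 = 4.76837e-05 % of full scale.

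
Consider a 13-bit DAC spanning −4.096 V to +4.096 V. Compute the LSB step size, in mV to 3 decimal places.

Full-scale span = 8.192 V.
LSB = 8.192 / 2^13 = 8.192 / 8192 = 0.001 V = 1.000 mV.

1.000 mV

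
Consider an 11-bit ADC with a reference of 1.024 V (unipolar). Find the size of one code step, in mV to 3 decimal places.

0.500 mV

Full-scale span = 1.024 V.
LSB = 1.024 / 2^11 = 1.024 / 2048 = 0.0005 V = 0.500 mV.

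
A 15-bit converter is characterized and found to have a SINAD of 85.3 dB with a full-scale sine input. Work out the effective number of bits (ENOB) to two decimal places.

13.88 bits

ENOB = (SINAD − 1.76) / 6.02 = (85.3 − 1.76)/6.02 = 13.877.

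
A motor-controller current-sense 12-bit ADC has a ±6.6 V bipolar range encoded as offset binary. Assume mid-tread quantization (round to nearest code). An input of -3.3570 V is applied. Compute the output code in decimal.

code 1006

Full-scale span = 13.2 V; LSB = 13.2/2^12 = 3.223 mV.
Input sits at 1006.313 steps above V_low.
round(1006.313) = 1006.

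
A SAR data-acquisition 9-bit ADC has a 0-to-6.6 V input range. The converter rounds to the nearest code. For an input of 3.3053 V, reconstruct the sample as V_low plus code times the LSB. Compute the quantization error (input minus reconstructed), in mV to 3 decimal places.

5.300 mV

One LSB is 6.6 V / 512 = 12.891 mV.
(V_in − V_low)/LSB = (3.3053 − 0)/0.0128906 = 256.4112 → code 256 (round).
Code 256 maps back to 0 + 256×0.0128906 V = 3.3 V.
Difference: 0.0053 V → 5.300 mV.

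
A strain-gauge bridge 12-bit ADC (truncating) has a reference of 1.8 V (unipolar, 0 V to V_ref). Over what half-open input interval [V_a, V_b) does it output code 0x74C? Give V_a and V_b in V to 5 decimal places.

[0.82090 V, 0.82134 V)

LSB = 1.8/2^12 = 439.45 µV.
Code 0x74C = 1868 decimal.
V_a = V_low + 1868·LSB = 0.820898 V; V_b = V_low + 1869·LSB = 0.821338 V.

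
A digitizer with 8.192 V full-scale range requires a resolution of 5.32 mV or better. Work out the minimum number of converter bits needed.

11 bits

Number of steps required ≥ 8.192 V / 5.32 mV = 1539.85.
Need 2^N ≥ 1539.85; 2^10 = 1024, 2^11 = 2048.
Minimum N = 11.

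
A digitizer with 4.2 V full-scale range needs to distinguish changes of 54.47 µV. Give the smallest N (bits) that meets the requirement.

Number of steps required ≥ 4.2 V / 54.47 µV = 77106.66.
Need 2^N ≥ 77106.66; 2^16 = 65536, 2^17 = 131072.
Minimum N = 17.

17 bits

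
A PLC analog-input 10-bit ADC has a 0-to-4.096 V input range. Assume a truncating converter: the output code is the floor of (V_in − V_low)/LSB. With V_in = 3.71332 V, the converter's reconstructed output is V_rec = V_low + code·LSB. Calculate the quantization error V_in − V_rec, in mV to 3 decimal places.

One LSB is 4.096 V / 1024 = 4.000 mV.
(V_in − V_low)/LSB = (3.71332 − 0)/0.004 = 928.3300 → code 928 (floor).
V_rec = 0 + 928·0.004 = 3.712 V.
V_in − V_rec = 0.00132 V = 1.320 mV.

1.320 mV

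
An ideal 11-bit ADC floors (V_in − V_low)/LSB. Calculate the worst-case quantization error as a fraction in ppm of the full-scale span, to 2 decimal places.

Truncating → worst-case error = 1 LSB = V_FS/2^11, so 1e+06/2048 = 488.281 ppm of full scale.

488.28 ppm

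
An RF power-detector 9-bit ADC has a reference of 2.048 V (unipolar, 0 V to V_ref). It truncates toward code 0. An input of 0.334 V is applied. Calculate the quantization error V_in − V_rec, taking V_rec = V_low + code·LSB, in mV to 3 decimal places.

2.000 mV

LSB = 2.048/2^9 = 4.000 mV.
(0.334 − 0)/0.004 = 83.5000; ⌊·⌋ gives code 83.
Code 83 maps back to 0 + 83×0.004 V = 0.332 V.
V_in − V_rec = 0.002 V = 2.000 mV.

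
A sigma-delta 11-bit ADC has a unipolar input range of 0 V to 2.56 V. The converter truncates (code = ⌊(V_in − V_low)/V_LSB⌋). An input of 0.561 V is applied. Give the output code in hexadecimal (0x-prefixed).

code 0x1C0 (decimal 448)

LSB = 2.56 V / 2048 = 1.250 mV.
(V_in − V_low)/LSB = (0.561 − 0) / 0.00125 = 448.800.
So the output code is 448.
In hexadecimal (0x-prefixed): 0x1C0.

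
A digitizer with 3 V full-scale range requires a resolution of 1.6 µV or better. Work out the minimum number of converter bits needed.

Number of steps required ≥ 3 V / 1.6 µV = 1875000.00.
Need 2^N ≥ 1875000.00; 2^20 = 1048576, 2^21 = 2097152.
Minimum N = 21.

21 bits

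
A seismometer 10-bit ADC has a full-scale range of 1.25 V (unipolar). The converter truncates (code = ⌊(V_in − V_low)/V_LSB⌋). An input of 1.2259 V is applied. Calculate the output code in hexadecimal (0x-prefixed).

With 1024 levels over 1.25 V, one step is 1.221 mV.
(V_in − V_low)/LSB = (1.2259 − 0) / 0.0012207 = 1004.257.
⌊·⌋(1004.257) = 1004.
In hexadecimal (0x-prefixed): 0x3EC.

code 0x3EC (decimal 1004)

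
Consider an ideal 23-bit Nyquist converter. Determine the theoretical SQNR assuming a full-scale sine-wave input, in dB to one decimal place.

SNR ≈ 6.02·N + 1.76 dB = 6.02·23 + 1.76 = 140.22 dB.

140.2 dB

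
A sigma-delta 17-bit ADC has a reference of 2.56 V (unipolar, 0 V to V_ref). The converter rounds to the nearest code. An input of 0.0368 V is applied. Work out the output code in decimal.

Full-scale span = 2.56 V; LSB = 2.56/2^17 = 19.53 µV.
(0.0368 − 0) / 1.95313e-05 = 1884.160 LSBs.
round(1884.160) = 1884.

code 1884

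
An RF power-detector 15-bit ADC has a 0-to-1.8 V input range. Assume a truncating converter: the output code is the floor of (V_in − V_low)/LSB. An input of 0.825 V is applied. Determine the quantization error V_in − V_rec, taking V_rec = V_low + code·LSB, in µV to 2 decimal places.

LSB = 1.8/2^15 = 54.93 µV.
(V_in − V_low)/LSB = (0.825 − 0)/5.49316e-05 = 15018.6667 → code 15018 (floor).
Reconstructed: 0.82496338 V.
Error = 0.825 − 0.82496338 = 3.66211e-05 V = 36.62 µV.

36.62 µV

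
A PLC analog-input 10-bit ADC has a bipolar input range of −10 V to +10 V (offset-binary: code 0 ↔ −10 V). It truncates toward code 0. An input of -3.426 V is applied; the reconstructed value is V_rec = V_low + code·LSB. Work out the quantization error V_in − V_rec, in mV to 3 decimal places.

11.500 mV

LSB = 20/2^10 = 19.531 mV.
Scaled input = 336.5888 LSBs, so code = 336.
Code 336 maps back to (−10) + 336×0.0195312 V = -3.4375 V.
V_in − V_rec = 0.0115 V = 11.500 mV.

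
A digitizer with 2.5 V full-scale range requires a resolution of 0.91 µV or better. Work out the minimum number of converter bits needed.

22 bits

Number of steps required ≥ 2.5 V / 0.91 µV = 2747252.75.
Need 2^N ≥ 2747252.75; 2^21 = 2097152, 2^22 = 4194304.
Minimum N = 22.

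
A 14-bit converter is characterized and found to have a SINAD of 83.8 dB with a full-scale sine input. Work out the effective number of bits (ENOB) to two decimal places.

ENOB = (SINAD − 1.76) / 6.02 = (83.8 − 1.76)/6.02 = 13.628.

13.63 bits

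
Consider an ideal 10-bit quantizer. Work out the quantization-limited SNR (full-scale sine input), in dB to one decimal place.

62.0 dB

SNR ≈ 6.02·N + 1.76 dB = 6.02·10 + 1.76 = 61.96 dB.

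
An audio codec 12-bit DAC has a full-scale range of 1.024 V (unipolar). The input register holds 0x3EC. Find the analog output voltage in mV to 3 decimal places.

LSB = 1.024 V / 2^12 = 250.00 µV.
Code 0x3EC = 1004 decimal.
V_out = 0 + 1004 × 0.00025 V = 0.251 V.
= 251.000 mV.

251.000 mV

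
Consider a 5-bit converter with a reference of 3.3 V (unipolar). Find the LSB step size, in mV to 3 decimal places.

103.125 mV

Full-scale span = 3.3 V.
LSB = 3.3 / 2^5 = 3.3 / 32 = 0.103125 V = 103.125 mV.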